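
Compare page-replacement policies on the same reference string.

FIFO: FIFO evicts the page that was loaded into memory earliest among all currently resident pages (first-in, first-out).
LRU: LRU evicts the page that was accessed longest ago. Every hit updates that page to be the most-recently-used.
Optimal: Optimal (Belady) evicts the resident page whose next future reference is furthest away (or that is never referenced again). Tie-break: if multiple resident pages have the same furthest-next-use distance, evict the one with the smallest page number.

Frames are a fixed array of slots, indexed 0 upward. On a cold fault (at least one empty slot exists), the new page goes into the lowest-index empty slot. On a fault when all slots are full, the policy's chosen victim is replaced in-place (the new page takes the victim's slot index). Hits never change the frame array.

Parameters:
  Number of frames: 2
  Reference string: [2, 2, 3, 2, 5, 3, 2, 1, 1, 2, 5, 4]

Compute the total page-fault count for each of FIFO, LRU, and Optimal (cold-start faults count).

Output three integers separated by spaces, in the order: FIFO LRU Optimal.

--- FIFO ---
  step 0: ref 2 -> FAULT, frames=[2,-] (faults so far: 1)
  step 1: ref 2 -> HIT, frames=[2,-] (faults so far: 1)
  step 2: ref 3 -> FAULT, frames=[2,3] (faults so far: 2)
  step 3: ref 2 -> HIT, frames=[2,3] (faults so far: 2)
  step 4: ref 5 -> FAULT, evict 2, frames=[5,3] (faults so far: 3)
  step 5: ref 3 -> HIT, frames=[5,3] (faults so far: 3)
  step 6: ref 2 -> FAULT, evict 3, frames=[5,2] (faults so far: 4)
  step 7: ref 1 -> FAULT, evict 5, frames=[1,2] (faults so far: 5)
  step 8: ref 1 -> HIT, frames=[1,2] (faults so far: 5)
  step 9: ref 2 -> HIT, frames=[1,2] (faults so far: 5)
  step 10: ref 5 -> FAULT, evict 2, frames=[1,5] (faults so far: 6)
  step 11: ref 4 -> FAULT, evict 1, frames=[4,5] (faults so far: 7)
  FIFO total faults: 7
--- LRU ---
  step 0: ref 2 -> FAULT, frames=[2,-] (faults so far: 1)
  step 1: ref 2 -> HIT, frames=[2,-] (faults so far: 1)
  step 2: ref 3 -> FAULT, frames=[2,3] (faults so far: 2)
  step 3: ref 2 -> HIT, frames=[2,3] (faults so far: 2)
  step 4: ref 5 -> FAULT, evict 3, frames=[2,5] (faults so far: 3)
  step 5: ref 3 -> FAULT, evict 2, frames=[3,5] (faults so far: 4)
  step 6: ref 2 -> FAULT, evict 5, frames=[3,2] (faults so far: 5)
  step 7: ref 1 -> FAULT, evict 3, frames=[1,2] (faults so far: 6)
  step 8: ref 1 -> HIT, frames=[1,2] (faults so far: 6)
  step 9: ref 2 -> HIT, frames=[1,2] (faults so far: 6)
  step 10: ref 5 -> FAULT, evict 1, frames=[5,2] (faults so far: 7)
  step 11: ref 4 -> FAULT, evict 2, frames=[5,4] (faults so far: 8)
  LRU total faults: 8
--- Optimal ---
  step 0: ref 2 -> FAULT, frames=[2,-] (faults so far: 1)
  step 1: ref 2 -> HIT, frames=[2,-] (faults so far: 1)
  step 2: ref 3 -> FAULT, frames=[2,3] (faults so far: 2)
  step 3: ref 2 -> HIT, frames=[2,3] (faults so far: 2)
  step 4: ref 5 -> FAULT, evict 2, frames=[5,3] (faults so far: 3)
  step 5: ref 3 -> HIT, frames=[5,3] (faults so far: 3)
  step 6: ref 2 -> FAULT, evict 3, frames=[5,2] (faults so far: 4)
  step 7: ref 1 -> FAULT, evict 5, frames=[1,2] (faults so far: 5)
  step 8: ref 1 -> HIT, frames=[1,2] (faults so far: 5)
  step 9: ref 2 -> HIT, frames=[1,2] (faults so far: 5)
  step 10: ref 5 -> FAULT, evict 1, frames=[5,2] (faults so far: 6)
  step 11: ref 4 -> FAULT, evict 2, frames=[5,4] (faults so far: 7)
  Optimal total faults: 7

Answer: 7 8 7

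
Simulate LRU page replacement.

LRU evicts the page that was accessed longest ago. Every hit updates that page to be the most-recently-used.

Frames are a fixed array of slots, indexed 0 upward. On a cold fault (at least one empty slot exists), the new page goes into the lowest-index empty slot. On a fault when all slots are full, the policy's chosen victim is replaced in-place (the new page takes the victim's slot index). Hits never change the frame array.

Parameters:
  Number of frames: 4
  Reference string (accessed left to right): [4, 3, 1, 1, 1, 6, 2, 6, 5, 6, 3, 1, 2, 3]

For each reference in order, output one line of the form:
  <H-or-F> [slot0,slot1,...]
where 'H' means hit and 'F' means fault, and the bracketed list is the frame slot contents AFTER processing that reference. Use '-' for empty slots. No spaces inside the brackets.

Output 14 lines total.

F [4,-,-,-]
F [4,3,-,-]
F [4,3,1,-]
H [4,3,1,-]
H [4,3,1,-]
F [4,3,1,6]
F [2,3,1,6]
H [2,3,1,6]
F [2,5,1,6]
H [2,5,1,6]
F [2,5,3,6]
F [1,5,3,6]
F [1,2,3,6]
H [1,2,3,6]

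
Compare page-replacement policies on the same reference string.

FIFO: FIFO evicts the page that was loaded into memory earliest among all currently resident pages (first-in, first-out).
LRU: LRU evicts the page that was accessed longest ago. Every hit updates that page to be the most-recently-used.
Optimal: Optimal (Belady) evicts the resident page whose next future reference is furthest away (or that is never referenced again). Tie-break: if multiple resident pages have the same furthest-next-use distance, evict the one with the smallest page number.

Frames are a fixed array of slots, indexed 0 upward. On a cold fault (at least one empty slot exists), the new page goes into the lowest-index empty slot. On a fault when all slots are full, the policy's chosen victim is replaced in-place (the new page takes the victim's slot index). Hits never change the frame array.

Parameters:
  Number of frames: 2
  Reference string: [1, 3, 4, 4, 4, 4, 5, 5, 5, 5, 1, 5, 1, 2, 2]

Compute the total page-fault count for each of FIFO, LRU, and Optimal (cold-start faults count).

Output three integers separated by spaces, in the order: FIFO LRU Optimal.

--- FIFO ---
  step 0: ref 1 -> FAULT, frames=[1,-] (faults so far: 1)
  step 1: ref 3 -> FAULT, frames=[1,3] (faults so far: 2)
  step 2: ref 4 -> FAULT, evict 1, frames=[4,3] (faults so far: 3)
  step 3: ref 4 -> HIT, frames=[4,3] (faults so far: 3)
  step 4: ref 4 -> HIT, frames=[4,3] (faults so far: 3)
  step 5: ref 4 -> HIT, frames=[4,3] (faults so far: 3)
  step 6: ref 5 -> FAULT, evict 3, frames=[4,5] (faults so far: 4)
  step 7: ref 5 -> HIT, frames=[4,5] (faults so far: 4)
  step 8: ref 5 -> HIT, frames=[4,5] (faults so far: 4)
  step 9: ref 5 -> HIT, frames=[4,5] (faults so far: 4)
  step 10: ref 1 -> FAULT, evict 4, frames=[1,5] (faults so far: 5)
  step 11: ref 5 -> HIT, frames=[1,5] (faults so far: 5)
  step 12: ref 1 -> HIT, frames=[1,5] (faults so far: 5)
  step 13: ref 2 -> FAULT, evict 5, frames=[1,2] (faults so far: 6)
  step 14: ref 2 -> HIT, frames=[1,2] (faults so far: 6)
  FIFO total faults: 6
--- LRU ---
  step 0: ref 1 -> FAULT, frames=[1,-] (faults so far: 1)
  step 1: ref 3 -> FAULT, frames=[1,3] (faults so far: 2)
  step 2: ref 4 -> FAULT, evict 1, frames=[4,3] (faults so far: 3)
  step 3: ref 4 -> HIT, frames=[4,3] (faults so far: 3)
  step 4: ref 4 -> HIT, frames=[4,3] (faults so far: 3)
  step 5: ref 4 -> HIT, frames=[4,3] (faults so far: 3)
  step 6: ref 5 -> FAULT, evict 3, frames=[4,5] (faults so far: 4)
  step 7: ref 5 -> HIT, frames=[4,5] (faults so far: 4)
  step 8: ref 5 -> HIT, frames=[4,5] (faults so far: 4)
  step 9: ref 5 -> HIT, frames=[4,5] (faults so far: 4)
  step 10: ref 1 -> FAULT, evict 4, frames=[1,5] (faults so far: 5)
  step 11: ref 5 -> HIT, frames=[1,5] (faults so far: 5)
  step 12: ref 1 -> HIT, frames=[1,5] (faults so far: 5)
  step 13: ref 2 -> FAULT, evict 5, frames=[1,2] (faults so far: 6)
  step 14: ref 2 -> HIT, frames=[1,2] (faults so far: 6)
  LRU total faults: 6
--- Optimal ---
  step 0: ref 1 -> FAULT, frames=[1,-] (faults so far: 1)
  step 1: ref 3 -> FAULT, frames=[1,3] (faults so far: 2)
  step 2: ref 4 -> FAULT, evict 3, frames=[1,4] (faults so far: 3)
  step 3: ref 4 -> HIT, frames=[1,4] (faults so far: 3)
  step 4: ref 4 -> HIT, frames=[1,4] (faults so far: 3)
  step 5: ref 4 -> HIT, frames=[1,4] (faults so far: 3)
  step 6: ref 5 -> FAULT, evict 4, frames=[1,5] (faults so far: 4)
  step 7: ref 5 -> HIT, frames=[1,5] (faults so far: 4)
  step 8: ref 5 -> HIT, frames=[1,5] (faults so far: 4)
  step 9: ref 5 -> HIT, frames=[1,5] (faults so far: 4)
  step 10: ref 1 -> HIT, frames=[1,5] (faults so far: 4)
  step 11: ref 5 -> HIT, frames=[1,5] (faults so far: 4)
  step 12: ref 1 -> HIT, frames=[1,5] (faults so far: 4)
  step 13: ref 2 -> FAULT, evict 1, frames=[2,5] (faults so far: 5)
  step 14: ref 2 -> HIT, frames=[2,5] (faults so far: 5)
  Optimal total faults: 5

Answer: 6 6 5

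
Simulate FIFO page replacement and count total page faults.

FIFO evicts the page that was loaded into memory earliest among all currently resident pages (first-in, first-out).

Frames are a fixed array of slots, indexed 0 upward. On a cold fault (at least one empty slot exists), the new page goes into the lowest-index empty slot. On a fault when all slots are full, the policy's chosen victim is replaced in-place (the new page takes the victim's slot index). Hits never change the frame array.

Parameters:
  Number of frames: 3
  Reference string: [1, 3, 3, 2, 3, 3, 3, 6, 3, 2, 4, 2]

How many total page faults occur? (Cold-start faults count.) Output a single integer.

Step 0: ref 1 → FAULT, frames=[1,-,-]
Step 1: ref 3 → FAULT, frames=[1,3,-]
Step 2: ref 3 → HIT, frames=[1,3,-]
Step 3: ref 2 → FAULT, frames=[1,3,2]
Step 4: ref 3 → HIT, frames=[1,3,2]
Step 5: ref 3 → HIT, frames=[1,3,2]
Step 6: ref 3 → HIT, frames=[1,3,2]
Step 7: ref 6 → FAULT (evict 1), frames=[6,3,2]
Step 8: ref 3 → HIT, frames=[6,3,2]
Step 9: ref 2 → HIT, frames=[6,3,2]
Step 10: ref 4 → FAULT (evict 3), frames=[6,4,2]
Step 11: ref 2 → HIT, frames=[6,4,2]
Total faults: 5

Answer: 5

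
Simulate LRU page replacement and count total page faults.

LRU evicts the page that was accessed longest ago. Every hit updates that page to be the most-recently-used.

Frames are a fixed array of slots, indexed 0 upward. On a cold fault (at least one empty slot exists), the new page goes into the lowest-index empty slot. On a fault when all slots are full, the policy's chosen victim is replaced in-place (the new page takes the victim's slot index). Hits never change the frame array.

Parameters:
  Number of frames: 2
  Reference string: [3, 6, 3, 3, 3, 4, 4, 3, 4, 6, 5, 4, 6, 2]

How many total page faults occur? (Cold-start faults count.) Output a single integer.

Step 0: ref 3 → FAULT, frames=[3,-]
Step 1: ref 6 → FAULT, frames=[3,6]
Step 2: ref 3 → HIT, frames=[3,6]
Step 3: ref 3 → HIT, frames=[3,6]
Step 4: ref 3 → HIT, frames=[3,6]
Step 5: ref 4 → FAULT (evict 6), frames=[3,4]
Step 6: ref 4 → HIT, frames=[3,4]
Step 7: ref 3 → HIT, frames=[3,4]
Step 8: ref 4 → HIT, frames=[3,4]
Step 9: ref 6 → FAULT (evict 3), frames=[6,4]
Step 10: ref 5 → FAULT (evict 4), frames=[6,5]
Step 11: ref 4 → FAULT (evict 6), frames=[4,5]
Step 12: ref 6 → FAULT (evict 5), frames=[4,6]
Step 13: ref 2 → FAULT (evict 4), frames=[2,6]
Total faults: 8

Answer: 8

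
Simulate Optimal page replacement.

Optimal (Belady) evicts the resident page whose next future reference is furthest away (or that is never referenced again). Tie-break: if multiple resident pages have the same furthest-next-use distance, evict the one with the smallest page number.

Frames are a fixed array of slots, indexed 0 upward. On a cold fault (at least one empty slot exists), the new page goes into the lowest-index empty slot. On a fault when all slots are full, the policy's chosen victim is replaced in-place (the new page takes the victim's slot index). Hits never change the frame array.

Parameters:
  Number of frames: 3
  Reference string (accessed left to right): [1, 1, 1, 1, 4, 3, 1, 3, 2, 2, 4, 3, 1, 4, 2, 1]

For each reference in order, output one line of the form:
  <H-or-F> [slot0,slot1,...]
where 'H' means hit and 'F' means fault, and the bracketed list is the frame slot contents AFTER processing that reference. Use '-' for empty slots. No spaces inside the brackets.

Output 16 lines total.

F [1,-,-]
H [1,-,-]
H [1,-,-]
H [1,-,-]
F [1,4,-]
F [1,4,3]
H [1,4,3]
H [1,4,3]
F [2,4,3]
H [2,4,3]
H [2,4,3]
H [2,4,3]
F [2,4,1]
H [2,4,1]
H [2,4,1]
H [2,4,1]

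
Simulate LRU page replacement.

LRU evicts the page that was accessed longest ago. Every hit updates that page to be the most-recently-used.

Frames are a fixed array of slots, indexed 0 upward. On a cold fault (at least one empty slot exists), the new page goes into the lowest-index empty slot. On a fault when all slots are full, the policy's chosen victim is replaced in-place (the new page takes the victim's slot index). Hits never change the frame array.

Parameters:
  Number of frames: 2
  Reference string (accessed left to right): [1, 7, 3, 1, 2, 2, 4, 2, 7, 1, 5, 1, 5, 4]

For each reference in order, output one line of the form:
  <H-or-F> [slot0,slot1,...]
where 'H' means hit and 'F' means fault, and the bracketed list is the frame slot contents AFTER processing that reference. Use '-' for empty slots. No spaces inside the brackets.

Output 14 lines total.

F [1,-]
F [1,7]
F [3,7]
F [3,1]
F [2,1]
H [2,1]
F [2,4]
H [2,4]
F [2,7]
F [1,7]
F [1,5]
H [1,5]
H [1,5]
F [4,5]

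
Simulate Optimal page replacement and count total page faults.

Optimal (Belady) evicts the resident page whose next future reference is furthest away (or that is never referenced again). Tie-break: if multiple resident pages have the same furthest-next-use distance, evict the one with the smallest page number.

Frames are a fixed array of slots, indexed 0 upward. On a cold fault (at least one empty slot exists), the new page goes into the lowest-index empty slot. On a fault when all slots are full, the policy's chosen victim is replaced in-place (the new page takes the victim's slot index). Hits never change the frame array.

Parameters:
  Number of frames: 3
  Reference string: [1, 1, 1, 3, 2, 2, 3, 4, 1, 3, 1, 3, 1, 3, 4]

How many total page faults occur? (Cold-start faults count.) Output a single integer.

Answer: 4

Derivation:
Step 0: ref 1 → FAULT, frames=[1,-,-]
Step 1: ref 1 → HIT, frames=[1,-,-]
Step 2: ref 1 → HIT, frames=[1,-,-]
Step 3: ref 3 → FAULT, frames=[1,3,-]
Step 4: ref 2 → FAULT, frames=[1,3,2]
Step 5: ref 2 → HIT, frames=[1,3,2]
Step 6: ref 3 → HIT, frames=[1,3,2]
Step 7: ref 4 → FAULT (evict 2), frames=[1,3,4]
Step 8: ref 1 → HIT, frames=[1,3,4]
Step 9: ref 3 → HIT, frames=[1,3,4]
Step 10: ref 1 → HIT, frames=[1,3,4]
Step 11: ref 3 → HIT, frames=[1,3,4]
Step 12: ref 1 → HIT, frames=[1,3,4]
Step 13: ref 3 → HIT, frames=[1,3,4]
Step 14: ref 4 → HIT, frames=[1,3,4]
Total faults: 4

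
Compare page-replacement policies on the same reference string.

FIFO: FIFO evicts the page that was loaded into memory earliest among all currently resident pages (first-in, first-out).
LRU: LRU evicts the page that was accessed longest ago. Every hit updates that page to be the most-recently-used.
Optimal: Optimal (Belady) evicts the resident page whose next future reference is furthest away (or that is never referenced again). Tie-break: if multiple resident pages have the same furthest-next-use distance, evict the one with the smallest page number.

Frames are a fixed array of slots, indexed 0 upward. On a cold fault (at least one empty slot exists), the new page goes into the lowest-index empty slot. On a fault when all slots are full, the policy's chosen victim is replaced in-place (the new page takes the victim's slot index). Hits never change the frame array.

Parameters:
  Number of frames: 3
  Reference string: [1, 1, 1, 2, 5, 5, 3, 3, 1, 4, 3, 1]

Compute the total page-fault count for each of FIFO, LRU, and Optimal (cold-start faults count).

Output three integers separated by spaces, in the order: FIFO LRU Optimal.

Answer: 6 6 5

Derivation:
--- FIFO ---
  step 0: ref 1 -> FAULT, frames=[1,-,-] (faults so far: 1)
  step 1: ref 1 -> HIT, frames=[1,-,-] (faults so far: 1)
  step 2: ref 1 -> HIT, frames=[1,-,-] (faults so far: 1)
  step 3: ref 2 -> FAULT, frames=[1,2,-] (faults so far: 2)
  step 4: ref 5 -> FAULT, frames=[1,2,5] (faults so far: 3)
  step 5: ref 5 -> HIT, frames=[1,2,5] (faults so far: 3)
  step 6: ref 3 -> FAULT, evict 1, frames=[3,2,5] (faults so far: 4)
  step 7: ref 3 -> HIT, frames=[3,2,5] (faults so far: 4)
  step 8: ref 1 -> FAULT, evict 2, frames=[3,1,5] (faults so far: 5)
  step 9: ref 4 -> FAULT, evict 5, frames=[3,1,4] (faults so far: 6)
  step 10: ref 3 -> HIT, frames=[3,1,4] (faults so far: 6)
  step 11: ref 1 -> HIT, frames=[3,1,4] (faults so far: 6)
  FIFO total faults: 6
--- LRU ---
  step 0: ref 1 -> FAULT, frames=[1,-,-] (faults so far: 1)
  step 1: ref 1 -> HIT, frames=[1,-,-] (faults so far: 1)
  step 2: ref 1 -> HIT, frames=[1,-,-] (faults so far: 1)
  step 3: ref 2 -> FAULT, frames=[1,2,-] (faults so far: 2)
  step 4: ref 5 -> FAULT, frames=[1,2,5] (faults so far: 3)
  step 5: ref 5 -> HIT, frames=[1,2,5] (faults so far: 3)
  step 6: ref 3 -> FAULT, evict 1, frames=[3,2,5] (faults so far: 4)
  step 7: ref 3 -> HIT, frames=[3,2,5] (faults so far: 4)
  step 8: ref 1 -> FAULT, evict 2, frames=[3,1,5] (faults so far: 5)
  step 9: ref 4 -> FAULT, evict 5, frames=[3,1,4] (faults so far: 6)
  step 10: ref 3 -> HIT, frames=[3,1,4] (faults so far: 6)
  step 11: ref 1 -> HIT, frames=[3,1,4] (faults so far: 6)
  LRU total faults: 6
--- Optimal ---
  step 0: ref 1 -> FAULT, frames=[1,-,-] (faults so far: 1)
  step 1: ref 1 -> HIT, frames=[1,-,-] (faults so far: 1)
  step 2: ref 1 -> HIT, frames=[1,-,-] (faults so far: 1)
  step 3: ref 2 -> FAULT, frames=[1,2,-] (faults so far: 2)
  step 4: ref 5 -> FAULT, frames=[1,2,5] (faults so far: 3)
  step 5: ref 5 -> HIT, frames=[1,2,5] (faults so far: 3)
  step 6: ref 3 -> FAULT, evict 2, frames=[1,3,5] (faults so far: 4)
  step 7: ref 3 -> HIT, frames=[1,3,5] (faults so far: 4)
  step 8: ref 1 -> HIT, frames=[1,3,5] (faults so far: 4)
  step 9: ref 4 -> FAULT, evict 5, frames=[1,3,4] (faults so far: 5)
  step 10: ref 3 -> HIT, frames=[1,3,4] (faults so far: 5)
  step 11: ref 1 -> HIT, frames=[1,3,4] (faults so far: 5)
  Optimal total faults: 5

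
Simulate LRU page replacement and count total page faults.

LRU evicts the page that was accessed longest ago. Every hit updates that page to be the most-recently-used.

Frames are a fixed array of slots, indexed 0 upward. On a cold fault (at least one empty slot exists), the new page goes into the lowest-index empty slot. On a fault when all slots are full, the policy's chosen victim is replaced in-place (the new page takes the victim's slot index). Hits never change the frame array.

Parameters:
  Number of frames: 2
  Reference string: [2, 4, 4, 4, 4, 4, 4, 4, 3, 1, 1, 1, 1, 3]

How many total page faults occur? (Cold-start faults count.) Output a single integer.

Step 0: ref 2 → FAULT, frames=[2,-]
Step 1: ref 4 → FAULT, frames=[2,4]
Step 2: ref 4 → HIT, frames=[2,4]
Step 3: ref 4 → HIT, frames=[2,4]
Step 4: ref 4 → HIT, frames=[2,4]
Step 5: ref 4 → HIT, frames=[2,4]
Step 6: ref 4 → HIT, frames=[2,4]
Step 7: ref 4 → HIT, frames=[2,4]
Step 8: ref 3 → FAULT (evict 2), frames=[3,4]
Step 9: ref 1 → FAULT (evict 4), frames=[3,1]
Step 10: ref 1 → HIT, frames=[3,1]
Step 11: ref 1 → HIT, frames=[3,1]
Step 12: ref 1 → HIT, frames=[3,1]
Step 13: ref 3 → HIT, frames=[3,1]
Total faults: 4

Answer: 4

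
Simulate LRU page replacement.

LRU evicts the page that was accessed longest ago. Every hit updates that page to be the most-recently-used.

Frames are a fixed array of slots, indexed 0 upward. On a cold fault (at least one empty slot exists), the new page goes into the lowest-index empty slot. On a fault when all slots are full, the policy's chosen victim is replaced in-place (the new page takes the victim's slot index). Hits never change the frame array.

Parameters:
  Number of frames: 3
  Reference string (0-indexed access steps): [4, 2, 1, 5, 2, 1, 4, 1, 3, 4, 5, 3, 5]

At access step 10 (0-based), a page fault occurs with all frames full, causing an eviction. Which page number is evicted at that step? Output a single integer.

Answer: 1

Derivation:
Step 0: ref 4 -> FAULT, frames=[4,-,-]
Step 1: ref 2 -> FAULT, frames=[4,2,-]
Step 2: ref 1 -> FAULT, frames=[4,2,1]
Step 3: ref 5 -> FAULT, evict 4, frames=[5,2,1]
Step 4: ref 2 -> HIT, frames=[5,2,1]
Step 5: ref 1 -> HIT, frames=[5,2,1]
Step 6: ref 4 -> FAULT, evict 5, frames=[4,2,1]
Step 7: ref 1 -> HIT, frames=[4,2,1]
Step 8: ref 3 -> FAULT, evict 2, frames=[4,3,1]
Step 9: ref 4 -> HIT, frames=[4,3,1]
Step 10: ref 5 -> FAULT, evict 1, frames=[4,3,5]
At step 10: evicted page 1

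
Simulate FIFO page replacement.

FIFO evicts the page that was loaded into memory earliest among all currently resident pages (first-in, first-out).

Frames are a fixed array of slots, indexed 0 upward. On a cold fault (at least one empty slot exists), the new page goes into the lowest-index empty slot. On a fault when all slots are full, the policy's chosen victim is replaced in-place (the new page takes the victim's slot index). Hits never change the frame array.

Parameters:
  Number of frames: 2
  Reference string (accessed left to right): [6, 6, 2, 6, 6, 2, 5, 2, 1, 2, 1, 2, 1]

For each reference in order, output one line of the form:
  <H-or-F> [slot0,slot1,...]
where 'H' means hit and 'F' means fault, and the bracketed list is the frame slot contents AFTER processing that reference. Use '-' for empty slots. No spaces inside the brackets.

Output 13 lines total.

F [6,-]
H [6,-]
F [6,2]
H [6,2]
H [6,2]
H [6,2]
F [5,2]
H [5,2]
F [5,1]
F [2,1]
H [2,1]
H [2,1]
H [2,1]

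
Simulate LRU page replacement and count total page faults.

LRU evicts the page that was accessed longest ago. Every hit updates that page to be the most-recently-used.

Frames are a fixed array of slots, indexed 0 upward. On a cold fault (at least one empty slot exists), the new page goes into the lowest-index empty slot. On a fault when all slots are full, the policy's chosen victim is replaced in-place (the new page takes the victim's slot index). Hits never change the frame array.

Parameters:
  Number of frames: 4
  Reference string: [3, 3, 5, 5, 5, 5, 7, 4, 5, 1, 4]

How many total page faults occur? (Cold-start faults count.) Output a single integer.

Step 0: ref 3 → FAULT, frames=[3,-,-,-]
Step 1: ref 3 → HIT, frames=[3,-,-,-]
Step 2: ref 5 → FAULT, frames=[3,5,-,-]
Step 3: ref 5 → HIT, frames=[3,5,-,-]
Step 4: ref 5 → HIT, frames=[3,5,-,-]
Step 5: ref 5 → HIT, frames=[3,5,-,-]
Step 6: ref 7 → FAULT, frames=[3,5,7,-]
Step 7: ref 4 → FAULT, frames=[3,5,7,4]
Step 8: ref 5 → HIT, frames=[3,5,7,4]
Step 9: ref 1 → FAULT (evict 3), frames=[1,5,7,4]
Step 10: ref 4 → HIT, frames=[1,5,7,4]
Total faults: 5

Answer: 5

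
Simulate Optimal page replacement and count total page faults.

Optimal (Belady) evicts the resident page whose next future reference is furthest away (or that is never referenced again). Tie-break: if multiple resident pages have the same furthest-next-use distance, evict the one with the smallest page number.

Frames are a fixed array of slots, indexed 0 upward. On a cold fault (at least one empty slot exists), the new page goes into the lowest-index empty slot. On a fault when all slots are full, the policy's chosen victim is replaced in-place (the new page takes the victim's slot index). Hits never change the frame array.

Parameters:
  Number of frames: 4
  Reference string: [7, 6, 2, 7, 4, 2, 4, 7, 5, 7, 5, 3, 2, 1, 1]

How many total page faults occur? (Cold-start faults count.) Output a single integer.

Answer: 7

Derivation:
Step 0: ref 7 → FAULT, frames=[7,-,-,-]
Step 1: ref 6 → FAULT, frames=[7,6,-,-]
Step 2: ref 2 → FAULT, frames=[7,6,2,-]
Step 3: ref 7 → HIT, frames=[7,6,2,-]
Step 4: ref 4 → FAULT, frames=[7,6,2,4]
Step 5: ref 2 → HIT, frames=[7,6,2,4]
Step 6: ref 4 → HIT, frames=[7,6,2,4]
Step 7: ref 7 → HIT, frames=[7,6,2,4]
Step 8: ref 5 → FAULT (evict 4), frames=[7,6,2,5]
Step 9: ref 7 → HIT, frames=[7,6,2,5]
Step 10: ref 5 → HIT, frames=[7,6,2,5]
Step 11: ref 3 → FAULT (evict 5), frames=[7,6,2,3]
Step 12: ref 2 → HIT, frames=[7,6,2,3]
Step 13: ref 1 → FAULT (evict 2), frames=[7,6,1,3]
Step 14: ref 1 → HIT, frames=[7,6,1,3]
Total faults: 7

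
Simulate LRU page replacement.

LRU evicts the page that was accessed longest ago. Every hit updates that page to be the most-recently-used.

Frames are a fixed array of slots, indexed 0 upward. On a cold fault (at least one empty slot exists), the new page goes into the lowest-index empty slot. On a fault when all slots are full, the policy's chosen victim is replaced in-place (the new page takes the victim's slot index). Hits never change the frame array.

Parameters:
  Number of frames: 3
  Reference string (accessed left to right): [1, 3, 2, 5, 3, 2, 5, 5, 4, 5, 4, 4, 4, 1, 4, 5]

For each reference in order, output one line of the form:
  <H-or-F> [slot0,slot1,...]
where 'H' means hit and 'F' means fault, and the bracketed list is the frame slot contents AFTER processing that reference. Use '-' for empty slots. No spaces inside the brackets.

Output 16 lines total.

F [1,-,-]
F [1,3,-]
F [1,3,2]
F [5,3,2]
H [5,3,2]
H [5,3,2]
H [5,3,2]
H [5,3,2]
F [5,4,2]
H [5,4,2]
H [5,4,2]
H [5,4,2]
H [5,4,2]
F [5,4,1]
H [5,4,1]
H [5,4,1]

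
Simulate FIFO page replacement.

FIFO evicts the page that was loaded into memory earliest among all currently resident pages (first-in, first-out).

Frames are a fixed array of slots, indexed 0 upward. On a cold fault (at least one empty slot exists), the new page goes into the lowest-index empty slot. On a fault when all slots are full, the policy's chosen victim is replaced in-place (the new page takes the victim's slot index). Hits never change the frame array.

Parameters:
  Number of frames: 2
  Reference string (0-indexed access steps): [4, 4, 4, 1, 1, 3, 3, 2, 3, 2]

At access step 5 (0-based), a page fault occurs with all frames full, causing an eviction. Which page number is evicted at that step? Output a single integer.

Step 0: ref 4 -> FAULT, frames=[4,-]
Step 1: ref 4 -> HIT, frames=[4,-]
Step 2: ref 4 -> HIT, frames=[4,-]
Step 3: ref 1 -> FAULT, frames=[4,1]
Step 4: ref 1 -> HIT, frames=[4,1]
Step 5: ref 3 -> FAULT, evict 4, frames=[3,1]
At step 5: evicted page 4

Answer: 4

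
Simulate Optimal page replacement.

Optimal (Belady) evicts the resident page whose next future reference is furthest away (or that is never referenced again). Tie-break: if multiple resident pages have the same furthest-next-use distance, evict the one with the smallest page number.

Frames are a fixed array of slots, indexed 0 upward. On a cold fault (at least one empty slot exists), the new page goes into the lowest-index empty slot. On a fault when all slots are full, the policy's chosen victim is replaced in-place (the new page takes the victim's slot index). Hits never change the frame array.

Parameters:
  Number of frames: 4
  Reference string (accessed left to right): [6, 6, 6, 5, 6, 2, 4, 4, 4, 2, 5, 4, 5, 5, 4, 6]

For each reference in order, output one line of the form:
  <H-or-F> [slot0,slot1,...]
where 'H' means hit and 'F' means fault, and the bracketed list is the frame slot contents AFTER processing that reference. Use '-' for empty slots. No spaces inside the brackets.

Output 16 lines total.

F [6,-,-,-]
H [6,-,-,-]
H [6,-,-,-]
F [6,5,-,-]
H [6,5,-,-]
F [6,5,2,-]
F [6,5,2,4]
H [6,5,2,4]
H [6,5,2,4]
H [6,5,2,4]
H [6,5,2,4]
H [6,5,2,4]
H [6,5,2,4]
H [6,5,2,4]
H [6,5,2,4]
H [6,5,2,4]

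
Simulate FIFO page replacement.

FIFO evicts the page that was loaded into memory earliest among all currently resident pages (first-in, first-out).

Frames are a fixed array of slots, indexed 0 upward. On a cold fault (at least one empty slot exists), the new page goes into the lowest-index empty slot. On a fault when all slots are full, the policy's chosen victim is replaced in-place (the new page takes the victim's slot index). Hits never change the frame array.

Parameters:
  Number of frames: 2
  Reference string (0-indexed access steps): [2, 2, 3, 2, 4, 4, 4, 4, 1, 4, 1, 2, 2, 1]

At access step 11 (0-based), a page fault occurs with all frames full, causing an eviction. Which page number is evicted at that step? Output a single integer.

Answer: 4

Derivation:
Step 0: ref 2 -> FAULT, frames=[2,-]
Step 1: ref 2 -> HIT, frames=[2,-]
Step 2: ref 3 -> FAULT, frames=[2,3]
Step 3: ref 2 -> HIT, frames=[2,3]
Step 4: ref 4 -> FAULT, evict 2, frames=[4,3]
Step 5: ref 4 -> HIT, frames=[4,3]
Step 6: ref 4 -> HIT, frames=[4,3]
Step 7: ref 4 -> HIT, frames=[4,3]
Step 8: ref 1 -> FAULT, evict 3, frames=[4,1]
Step 9: ref 4 -> HIT, frames=[4,1]
Step 10: ref 1 -> HIT, frames=[4,1]
Step 11: ref 2 -> FAULT, evict 4, frames=[2,1]
At step 11: evicted page 4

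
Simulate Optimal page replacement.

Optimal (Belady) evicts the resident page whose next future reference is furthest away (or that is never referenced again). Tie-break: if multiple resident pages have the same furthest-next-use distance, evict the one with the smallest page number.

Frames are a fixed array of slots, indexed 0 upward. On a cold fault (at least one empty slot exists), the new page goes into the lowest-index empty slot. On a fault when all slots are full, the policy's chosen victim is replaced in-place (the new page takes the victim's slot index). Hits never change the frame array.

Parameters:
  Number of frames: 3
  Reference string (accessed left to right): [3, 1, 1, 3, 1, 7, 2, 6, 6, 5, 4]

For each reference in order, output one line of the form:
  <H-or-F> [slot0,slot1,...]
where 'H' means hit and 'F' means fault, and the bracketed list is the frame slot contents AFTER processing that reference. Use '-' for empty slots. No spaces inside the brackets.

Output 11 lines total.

F [3,-,-]
F [3,1,-]
H [3,1,-]
H [3,1,-]
H [3,1,-]
F [3,1,7]
F [3,2,7]
F [3,6,7]
H [3,6,7]
F [5,6,7]
F [4,6,7]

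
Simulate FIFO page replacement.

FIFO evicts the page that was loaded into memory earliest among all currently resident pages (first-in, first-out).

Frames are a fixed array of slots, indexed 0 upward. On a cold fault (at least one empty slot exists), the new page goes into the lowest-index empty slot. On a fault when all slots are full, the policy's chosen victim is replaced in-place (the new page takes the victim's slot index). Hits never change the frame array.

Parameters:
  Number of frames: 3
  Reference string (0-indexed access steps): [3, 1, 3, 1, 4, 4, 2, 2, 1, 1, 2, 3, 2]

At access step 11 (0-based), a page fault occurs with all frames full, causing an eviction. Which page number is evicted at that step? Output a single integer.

Step 0: ref 3 -> FAULT, frames=[3,-,-]
Step 1: ref 1 -> FAULT, frames=[3,1,-]
Step 2: ref 3 -> HIT, frames=[3,1,-]
Step 3: ref 1 -> HIT, frames=[3,1,-]
Step 4: ref 4 -> FAULT, frames=[3,1,4]
Step 5: ref 4 -> HIT, frames=[3,1,4]
Step 6: ref 2 -> FAULT, evict 3, frames=[2,1,4]
Step 7: ref 2 -> HIT, frames=[2,1,4]
Step 8: ref 1 -> HIT, frames=[2,1,4]
Step 9: ref 1 -> HIT, frames=[2,1,4]
Step 10: ref 2 -> HIT, frames=[2,1,4]
Step 11: ref 3 -> FAULT, evict 1, frames=[2,3,4]
At step 11: evicted page 1

Answer: 1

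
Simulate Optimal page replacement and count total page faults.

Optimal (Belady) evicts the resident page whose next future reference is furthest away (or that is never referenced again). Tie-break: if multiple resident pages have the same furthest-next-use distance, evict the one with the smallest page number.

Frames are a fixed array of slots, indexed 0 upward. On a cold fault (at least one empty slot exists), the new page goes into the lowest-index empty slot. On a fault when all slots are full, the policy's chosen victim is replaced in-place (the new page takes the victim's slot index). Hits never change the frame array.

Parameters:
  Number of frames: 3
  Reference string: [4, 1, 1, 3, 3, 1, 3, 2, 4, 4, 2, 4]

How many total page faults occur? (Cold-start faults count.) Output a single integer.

Answer: 4

Derivation:
Step 0: ref 4 → FAULT, frames=[4,-,-]
Step 1: ref 1 → FAULT, frames=[4,1,-]
Step 2: ref 1 → HIT, frames=[4,1,-]
Step 3: ref 3 → FAULT, frames=[4,1,3]
Step 4: ref 3 → HIT, frames=[4,1,3]
Step 5: ref 1 → HIT, frames=[4,1,3]
Step 6: ref 3 → HIT, frames=[4,1,3]
Step 7: ref 2 → FAULT (evict 1), frames=[4,2,3]
Step 8: ref 4 → HIT, frames=[4,2,3]
Step 9: ref 4 → HIT, frames=[4,2,3]
Step 10: ref 2 → HIT, frames=[4,2,3]
Step 11: ref 4 → HIT, frames=[4,2,3]
Total faults: 4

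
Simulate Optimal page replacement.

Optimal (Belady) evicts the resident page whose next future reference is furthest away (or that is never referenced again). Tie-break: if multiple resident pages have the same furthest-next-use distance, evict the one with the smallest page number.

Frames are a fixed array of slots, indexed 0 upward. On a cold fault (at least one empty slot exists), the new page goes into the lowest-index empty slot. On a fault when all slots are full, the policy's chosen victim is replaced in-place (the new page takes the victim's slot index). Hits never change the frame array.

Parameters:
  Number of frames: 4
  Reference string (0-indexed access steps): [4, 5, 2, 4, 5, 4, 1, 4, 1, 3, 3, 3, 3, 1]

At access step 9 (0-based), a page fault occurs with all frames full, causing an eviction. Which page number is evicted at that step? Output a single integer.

Step 0: ref 4 -> FAULT, frames=[4,-,-,-]
Step 1: ref 5 -> FAULT, frames=[4,5,-,-]
Step 2: ref 2 -> FAULT, frames=[4,5,2,-]
Step 3: ref 4 -> HIT, frames=[4,5,2,-]
Step 4: ref 5 -> HIT, frames=[4,5,2,-]
Step 5: ref 4 -> HIT, frames=[4,5,2,-]
Step 6: ref 1 -> FAULT, frames=[4,5,2,1]
Step 7: ref 4 -> HIT, frames=[4,5,2,1]
Step 8: ref 1 -> HIT, frames=[4,5,2,1]
Step 9: ref 3 -> FAULT, evict 2, frames=[4,5,3,1]
At step 9: evicted page 2

Answer: 2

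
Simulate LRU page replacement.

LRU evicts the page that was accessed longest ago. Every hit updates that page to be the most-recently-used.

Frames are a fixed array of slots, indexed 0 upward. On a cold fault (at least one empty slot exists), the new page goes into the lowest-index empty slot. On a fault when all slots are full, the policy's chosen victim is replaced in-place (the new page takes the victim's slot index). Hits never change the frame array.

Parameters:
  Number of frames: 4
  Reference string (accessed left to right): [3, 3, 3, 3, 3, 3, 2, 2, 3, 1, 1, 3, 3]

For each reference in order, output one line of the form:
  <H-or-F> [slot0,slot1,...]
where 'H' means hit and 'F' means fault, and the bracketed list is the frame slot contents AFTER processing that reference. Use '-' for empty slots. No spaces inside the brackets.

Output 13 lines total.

F [3,-,-,-]
H [3,-,-,-]
H [3,-,-,-]
H [3,-,-,-]
H [3,-,-,-]
H [3,-,-,-]
F [3,2,-,-]
H [3,2,-,-]
H [3,2,-,-]
F [3,2,1,-]
H [3,2,1,-]
H [3,2,1,-]
H [3,2,1,-]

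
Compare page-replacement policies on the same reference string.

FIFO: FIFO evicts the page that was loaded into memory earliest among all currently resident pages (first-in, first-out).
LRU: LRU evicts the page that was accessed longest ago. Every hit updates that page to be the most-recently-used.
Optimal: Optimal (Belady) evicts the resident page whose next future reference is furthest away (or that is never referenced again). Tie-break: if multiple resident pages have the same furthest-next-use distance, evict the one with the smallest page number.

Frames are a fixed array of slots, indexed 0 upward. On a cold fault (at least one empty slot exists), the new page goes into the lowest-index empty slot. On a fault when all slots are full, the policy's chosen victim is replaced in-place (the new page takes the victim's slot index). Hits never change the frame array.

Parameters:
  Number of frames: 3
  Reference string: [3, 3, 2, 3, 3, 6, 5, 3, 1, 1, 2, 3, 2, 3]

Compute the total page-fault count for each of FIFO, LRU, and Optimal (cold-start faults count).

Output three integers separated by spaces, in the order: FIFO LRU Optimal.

--- FIFO ---
  step 0: ref 3 -> FAULT, frames=[3,-,-] (faults so far: 1)
  step 1: ref 3 -> HIT, frames=[3,-,-] (faults so far: 1)
  step 2: ref 2 -> FAULT, frames=[3,2,-] (faults so far: 2)
  step 3: ref 3 -> HIT, frames=[3,2,-] (faults so far: 2)
  step 4: ref 3 -> HIT, frames=[3,2,-] (faults so far: 2)
  step 5: ref 6 -> FAULT, frames=[3,2,6] (faults so far: 3)
  step 6: ref 5 -> FAULT, evict 3, frames=[5,2,6] (faults so far: 4)
  step 7: ref 3 -> FAULT, evict 2, frames=[5,3,6] (faults so far: 5)
  step 8: ref 1 -> FAULT, evict 6, frames=[5,3,1] (faults so far: 6)
  step 9: ref 1 -> HIT, frames=[5,3,1] (faults so far: 6)
  step 10: ref 2 -> FAULT, evict 5, frames=[2,3,1] (faults so far: 7)
  step 11: ref 3 -> HIT, frames=[2,3,1] (faults so far: 7)
  step 12: ref 2 -> HIT, frames=[2,3,1] (faults so far: 7)
  step 13: ref 3 -> HIT, frames=[2,3,1] (faults so far: 7)
  FIFO total faults: 7
--- LRU ---
  step 0: ref 3 -> FAULT, frames=[3,-,-] (faults so far: 1)
  step 1: ref 3 -> HIT, frames=[3,-,-] (faults so far: 1)
  step 2: ref 2 -> FAULT, frames=[3,2,-] (faults so far: 2)
  step 3: ref 3 -> HIT, frames=[3,2,-] (faults so far: 2)
  step 4: ref 3 -> HIT, frames=[3,2,-] (faults so far: 2)
  step 5: ref 6 -> FAULT, frames=[3,2,6] (faults so far: 3)
  step 6: ref 5 -> FAULT, evict 2, frames=[3,5,6] (faults so far: 4)
  step 7: ref 3 -> HIT, frames=[3,5,6] (faults so far: 4)
  step 8: ref 1 -> FAULT, evict 6, frames=[3,5,1] (faults so far: 5)
  step 9: ref 1 -> HIT, frames=[3,5,1] (faults so far: 5)
  step 10: ref 2 -> FAULT, evict 5, frames=[3,2,1] (faults so far: 6)
  step 11: ref 3 -> HIT, frames=[3,2,1] (faults so far: 6)
  step 12: ref 2 -> HIT, frames=[3,2,1] (faults so far: 6)
  step 13: ref 3 -> HIT, frames=[3,2,1] (faults so far: 6)
  LRU total faults: 6
--- Optimal ---
  step 0: ref 3 -> FAULT, frames=[3,-,-] (faults so far: 1)
  step 1: ref 3 -> HIT, frames=[3,-,-] (faults so far: 1)
  step 2: ref 2 -> FAULT, frames=[3,2,-] (faults so far: 2)
  step 3: ref 3 -> HIT, frames=[3,2,-] (faults so far: 2)
  step 4: ref 3 -> HIT, frames=[3,2,-] (faults so far: 2)
  step 5: ref 6 -> FAULT, frames=[3,2,6] (faults so far: 3)
  step 6: ref 5 -> FAULT, evict 6, frames=[3,2,5] (faults so far: 4)
  step 7: ref 3 -> HIT, frames=[3,2,5] (faults so far: 4)
  step 8: ref 1 -> FAULT, evict 5, frames=[3,2,1] (faults so far: 5)
  step 9: ref 1 -> HIT, frames=[3,2,1] (faults so far: 5)
  step 10: ref 2 -> HIT, frames=[3,2,1] (faults so far: 5)
  step 11: ref 3 -> HIT, frames=[3,2,1] (faults so far: 5)
  step 12: ref 2 -> HIT, frames=[3,2,1] (faults so far: 5)
  step 13: ref 3 -> HIT, frames=[3,2,1] (faults so far: 5)
  Optimal total faults: 5

Answer: 7 6 5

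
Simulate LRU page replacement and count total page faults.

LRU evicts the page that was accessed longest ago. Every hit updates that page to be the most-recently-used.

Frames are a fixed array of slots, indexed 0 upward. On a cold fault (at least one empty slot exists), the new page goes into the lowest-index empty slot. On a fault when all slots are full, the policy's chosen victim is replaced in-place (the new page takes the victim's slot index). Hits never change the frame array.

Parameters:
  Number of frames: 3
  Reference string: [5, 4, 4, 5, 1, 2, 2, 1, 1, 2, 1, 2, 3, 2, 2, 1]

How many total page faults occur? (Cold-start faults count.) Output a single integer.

Step 0: ref 5 → FAULT, frames=[5,-,-]
Step 1: ref 4 → FAULT, frames=[5,4,-]
Step 2: ref 4 → HIT, frames=[5,4,-]
Step 3: ref 5 → HIT, frames=[5,4,-]
Step 4: ref 1 → FAULT, frames=[5,4,1]
Step 5: ref 2 → FAULT (evict 4), frames=[5,2,1]
Step 6: ref 2 → HIT, frames=[5,2,1]
Step 7: ref 1 → HIT, frames=[5,2,1]
Step 8: ref 1 → HIT, frames=[5,2,1]
Step 9: ref 2 → HIT, frames=[5,2,1]
Step 10: ref 1 → HIT, frames=[5,2,1]
Step 11: ref 2 → HIT, frames=[5,2,1]
Step 12: ref 3 → FAULT (evict 5), frames=[3,2,1]
Step 13: ref 2 → HIT, frames=[3,2,1]
Step 14: ref 2 → HIT, frames=[3,2,1]
Step 15: ref 1 → HIT, frames=[3,2,1]
Total faults: 5

Answer: 5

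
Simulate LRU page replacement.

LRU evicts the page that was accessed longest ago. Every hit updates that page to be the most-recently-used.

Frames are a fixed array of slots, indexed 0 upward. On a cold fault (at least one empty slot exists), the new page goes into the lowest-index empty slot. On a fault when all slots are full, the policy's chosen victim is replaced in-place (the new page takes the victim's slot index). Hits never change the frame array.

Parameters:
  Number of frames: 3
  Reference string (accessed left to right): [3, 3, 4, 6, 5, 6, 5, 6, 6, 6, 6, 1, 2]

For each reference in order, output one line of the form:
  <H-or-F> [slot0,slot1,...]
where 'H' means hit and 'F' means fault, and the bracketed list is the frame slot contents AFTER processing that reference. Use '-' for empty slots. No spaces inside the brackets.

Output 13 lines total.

F [3,-,-]
H [3,-,-]
F [3,4,-]
F [3,4,6]
F [5,4,6]
H [5,4,6]
H [5,4,6]
H [5,4,6]
H [5,4,6]
H [5,4,6]
H [5,4,6]
F [5,1,6]
F [2,1,6]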